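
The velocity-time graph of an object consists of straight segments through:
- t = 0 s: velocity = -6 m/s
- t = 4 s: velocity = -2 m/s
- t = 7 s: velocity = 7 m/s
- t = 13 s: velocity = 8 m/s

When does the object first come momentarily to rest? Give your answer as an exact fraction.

t = 14/3 s

v changes sign on 4–7 s (from -2 to 7); the graph is linear there, so v = 0 at t = 4 + (2)·(7 − 4)/(7 − -2) = 14/3 s.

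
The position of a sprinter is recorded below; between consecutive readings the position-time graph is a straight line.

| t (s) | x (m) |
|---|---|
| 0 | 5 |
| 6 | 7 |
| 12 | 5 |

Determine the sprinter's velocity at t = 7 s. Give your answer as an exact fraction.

Velocity is the slope of the x-t graph on 6–12 s: (5 − 7)/(12 − 6) = -1/3 m/s.

-1/3 m/s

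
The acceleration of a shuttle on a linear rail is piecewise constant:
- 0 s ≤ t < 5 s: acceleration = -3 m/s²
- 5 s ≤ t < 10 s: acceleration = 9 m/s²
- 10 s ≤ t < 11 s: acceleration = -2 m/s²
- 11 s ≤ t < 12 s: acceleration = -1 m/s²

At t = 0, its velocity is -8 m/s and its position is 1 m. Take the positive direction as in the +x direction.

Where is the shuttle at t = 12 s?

-38.5 m

On each constant-a segment, Δv = aΔt and Δx = v₀Δt + ½aΔt²; chain segment to segment.
0–5 s: v starts -8 m/s; Δx = -8·5 + ½·-3·5² = -77.5 m; v ends -23 m/s.
5–10 s: v starts -23 m/s; Δx = -23·5 + ½·9·5² = -2.5 m; v ends 22 m/s.
10–11 s: v starts 22 m/s; Δx = 22·1 + ½·-2·1² = 21 m; v ends 20 m/s.
11–12 s: v starts 20 m/s; Δx = 20·1 + ½·-1·1² = 19.5 m; v ends 19 m/s.
x(12) = 1 + Σ Δx = -38.5 m.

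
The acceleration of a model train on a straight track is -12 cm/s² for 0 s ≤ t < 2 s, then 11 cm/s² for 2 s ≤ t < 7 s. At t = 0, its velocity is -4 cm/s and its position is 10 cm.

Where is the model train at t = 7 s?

On each constant-a segment, Δv = aΔt and Δx = v₀Δt + ½aΔt²; chain segment to segment.
0–2 s: v starts -4 cm/s; Δx = -4·2 + ½·-12·2² = -32 cm; v ends -28 cm/s.
2–7 s: v starts -28 cm/s; Δx = -28·5 + ½·11·5² = -2.5 cm; v ends 27 cm/s.
x(7) = 10 + Σ Δx = -24.5 cm.

-24.5 cm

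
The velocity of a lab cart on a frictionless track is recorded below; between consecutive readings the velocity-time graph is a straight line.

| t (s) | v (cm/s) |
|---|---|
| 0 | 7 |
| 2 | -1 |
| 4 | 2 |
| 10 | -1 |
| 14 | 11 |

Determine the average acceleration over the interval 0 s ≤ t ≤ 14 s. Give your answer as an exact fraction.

2/7 cm/s²

Average acceleration = Δv/Δt = (11 − 7)/(14 − 0) = 2/7 cm/s².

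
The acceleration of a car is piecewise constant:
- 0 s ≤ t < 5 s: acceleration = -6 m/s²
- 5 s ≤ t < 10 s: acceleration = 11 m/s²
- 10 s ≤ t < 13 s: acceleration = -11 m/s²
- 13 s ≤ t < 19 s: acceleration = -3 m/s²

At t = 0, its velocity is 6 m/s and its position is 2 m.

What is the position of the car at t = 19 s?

On each constant-a segment, Δv = aΔt and Δx = v₀Δt + ½aΔt²; chain segment to segment.
0–5 s: v starts 6 m/s; Δx = 6·5 + ½·-6·5² = -45 m; v ends -24 m/s.
5–10 s: v starts -24 m/s; Δx = -24·5 + ½·11·5² = 17.5 m; v ends 31 m/s.
10–13 s: v starts 31 m/s; Δx = 31·3 + ½·-11·3² = 43.5 m; v ends -2 m/s.
13–19 s: v starts -2 m/s; Δx = -2·6 + ½·-3·6² = -66 m; v ends -20 m/s.
x(19) = 2 + Σ Δx = -48 m.

-48 m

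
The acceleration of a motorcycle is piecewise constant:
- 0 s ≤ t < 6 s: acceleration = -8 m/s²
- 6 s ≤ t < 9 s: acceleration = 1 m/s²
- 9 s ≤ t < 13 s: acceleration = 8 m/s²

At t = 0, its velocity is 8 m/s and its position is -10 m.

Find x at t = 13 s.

-305.5 m

On each constant-a segment, Δv = aΔt and Δx = v₀Δt + ½aΔt²; chain segment to segment.
0–6 s: v starts 8 m/s; Δx = 8·6 + ½·-8·6² = -96 m; v ends -40 m/s.
6–9 s: v starts -40 m/s; Δx = -40·3 + ½·1·3² = -115.5 m; v ends -37 m/s.
9–13 s: v starts -37 m/s; Δx = -37·4 + ½·8·4² = -84 m; v ends -5 m/s.
x(13) = -10 + Σ Δx = -305.5 m.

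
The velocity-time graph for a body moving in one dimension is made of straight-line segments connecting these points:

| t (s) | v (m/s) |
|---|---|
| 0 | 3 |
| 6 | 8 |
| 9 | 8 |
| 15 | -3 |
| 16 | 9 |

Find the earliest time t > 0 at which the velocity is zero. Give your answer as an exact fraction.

t = 147/11 s

v changes sign on 9–15 s (from 8 to -3); the graph is linear there, so v = 0 at t = 9 + (-8)·(15 − 9)/(-3 − 8) = 147/11 s.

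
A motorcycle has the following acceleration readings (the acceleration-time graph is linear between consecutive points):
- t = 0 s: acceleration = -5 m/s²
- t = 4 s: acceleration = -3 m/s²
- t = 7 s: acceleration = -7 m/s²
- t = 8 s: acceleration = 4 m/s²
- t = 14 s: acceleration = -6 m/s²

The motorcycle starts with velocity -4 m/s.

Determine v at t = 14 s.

-42.5 m/s

Δv equals the area under the a-t graph; then v = v₀ + Δv.
0–4 s: ½(-5 + -3)(4) = -16 m/s
4–7 s: ½(-3 + -7)(3) = -15 m/s
7–8 s: ½(-7 + 4)(1) = -1.5 m/s
8–14 s: ½(4 + -6)(6) = -6 m/s
Δv = -38.5 m/s, so v(14) = -4 + (-38.5) = -42.5 m/s.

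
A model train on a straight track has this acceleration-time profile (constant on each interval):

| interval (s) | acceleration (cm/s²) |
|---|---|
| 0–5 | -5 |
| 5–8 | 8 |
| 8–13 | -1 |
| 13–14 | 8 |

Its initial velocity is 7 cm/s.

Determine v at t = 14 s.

9 cm/s

Δv equals the area under the a-t graph; then v = v₀ + Δv.
0–5 s: -5 × 5 = -25 cm/s
5–8 s: 8 × 3 = 24 cm/s
8–13 s: -1 × 5 = -5 cm/s
13–14 s: 8 × 1 = 8 cm/s
Δv = 2 cm/s, so v(14) = 7 + (2) = 9 cm/s.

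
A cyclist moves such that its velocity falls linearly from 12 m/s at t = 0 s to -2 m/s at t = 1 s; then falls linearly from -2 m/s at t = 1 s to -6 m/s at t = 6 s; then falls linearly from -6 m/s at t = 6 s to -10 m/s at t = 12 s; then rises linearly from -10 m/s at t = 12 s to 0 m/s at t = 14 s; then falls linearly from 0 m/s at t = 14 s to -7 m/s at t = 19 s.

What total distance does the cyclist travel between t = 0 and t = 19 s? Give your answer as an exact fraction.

1411/14 m

Distance (not displacement) is the total path length: add the absolute areas under v-t.
0–1 s: v = 0 at t = 6/7 s; triangle areas 36/7 + 1/7 = 37/7 m
1–6 s: |½(-2 + -6)(5)| = 20 m
6–12 s: |½(-6 + -10)(6)| = 48 m
12–14 s: |½(-10 + 0)(2)| = 10 m
14–19 s: |½(0 + -7)(5)| = 17.5 m
Total distance = 1411/14 m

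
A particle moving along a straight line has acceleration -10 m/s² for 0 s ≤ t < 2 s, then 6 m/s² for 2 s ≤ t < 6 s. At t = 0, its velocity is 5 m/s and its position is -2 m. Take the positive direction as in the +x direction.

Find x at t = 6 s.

-24 m

On each constant-a segment, Δv = aΔt and Δx = v₀Δt + ½aΔt²; chain segment to segment.
0–2 s: v starts 5 m/s; Δx = 5·2 + ½·-10·2² = -10 m; v ends -15 m/s.
2–6 s: v starts -15 m/s; Δx = -15·4 + ½·6·4² = -12 m; v ends 9 m/s.
x(6) = -2 + Σ Δx = -24 m.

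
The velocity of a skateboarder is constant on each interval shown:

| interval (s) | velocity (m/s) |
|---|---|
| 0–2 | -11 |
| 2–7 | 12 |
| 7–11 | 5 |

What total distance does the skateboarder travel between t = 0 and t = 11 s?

102 m

Distance (not displacement) is the total path length: add the absolute areas under v-t.
0–2 s: |-11| × 2 = 22 m
2–7 s: |12| × 5 = 60 m
7–11 s: |5| × 4 = 20 m
Total distance = 102 m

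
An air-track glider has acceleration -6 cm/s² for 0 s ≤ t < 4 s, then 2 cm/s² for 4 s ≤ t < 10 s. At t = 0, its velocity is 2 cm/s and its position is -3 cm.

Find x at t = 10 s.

-139 cm

On each constant-a segment, Δv = aΔt and Δx = v₀Δt + ½aΔt²; chain segment to segment.
0–4 s: v starts 2 cm/s; Δx = 2·4 + ½·-6·4² = -40 cm; v ends -22 cm/s.
4–10 s: v starts -22 cm/s; Δx = -22·6 + ½·2·6² = -96 cm; v ends -10 cm/s.
x(10) = -3 + Σ Δx = -139 cm.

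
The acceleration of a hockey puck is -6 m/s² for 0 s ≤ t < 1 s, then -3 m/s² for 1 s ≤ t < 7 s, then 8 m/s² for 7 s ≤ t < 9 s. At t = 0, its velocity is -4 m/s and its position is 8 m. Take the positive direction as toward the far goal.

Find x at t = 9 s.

On each constant-a segment, Δv = aΔt and Δx = v₀Δt + ½aΔt²; chain segment to segment.
0–1 s: v starts -4 m/s; Δx = -4·1 + ½·-6·1² = -7 m; v ends -10 m/s.
1–7 s: v starts -10 m/s; Δx = -10·6 + ½·-3·6² = -114 m; v ends -28 m/s.
7–9 s: v starts -28 m/s; Δx = -28·2 + ½·8·2² = -40 m; v ends -12 m/s.
x(9) = 8 + Σ Δx = -153 m.

-153 m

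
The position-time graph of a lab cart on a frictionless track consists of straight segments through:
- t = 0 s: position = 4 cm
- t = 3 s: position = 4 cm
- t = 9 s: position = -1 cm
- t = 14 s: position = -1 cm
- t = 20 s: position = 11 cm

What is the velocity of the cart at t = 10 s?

Velocity is the slope of the x-t graph on 9–14 s: (-1 − -1)/(14 − 9) = 0 cm/s.

0 cm/s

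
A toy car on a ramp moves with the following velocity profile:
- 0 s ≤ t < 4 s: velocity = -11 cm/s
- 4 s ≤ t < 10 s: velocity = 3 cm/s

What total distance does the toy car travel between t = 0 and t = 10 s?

Total distance travelled is ∫|v| dt — sum the magnitudes of each area piece.
0–4 s: |-11| × 4 = 44 cm
4–10 s: |3| × 6 = 18 cm
Total distance = 62 cm

62 cm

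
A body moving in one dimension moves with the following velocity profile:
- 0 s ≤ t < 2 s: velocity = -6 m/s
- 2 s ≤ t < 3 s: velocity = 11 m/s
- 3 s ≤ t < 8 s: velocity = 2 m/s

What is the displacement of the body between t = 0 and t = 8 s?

9 m

Net displacement equals the area under the velocity-time graph (areas below the axis count negative).
0–2 s: -6 × 2 = -12 m
2–3 s: 11 × 1 = 11 m
3–8 s: 2 × 5 = 10 m
Net displacement = 9 m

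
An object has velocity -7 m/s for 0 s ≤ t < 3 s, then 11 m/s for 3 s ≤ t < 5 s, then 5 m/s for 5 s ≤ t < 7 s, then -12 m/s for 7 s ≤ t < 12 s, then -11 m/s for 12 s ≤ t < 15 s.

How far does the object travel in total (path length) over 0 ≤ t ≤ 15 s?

146 m

Distance (not displacement) is the total path length: add the absolute areas under v-t.
0–3 s: |-7| × 3 = 21 m
3–5 s: |11| × 2 = 22 m
5–7 s: |5| × 2 = 10 m
7–12 s: |-12| × 5 = 60 m
12–15 s: |-11| × 3 = 33 m
Total distance = 146 m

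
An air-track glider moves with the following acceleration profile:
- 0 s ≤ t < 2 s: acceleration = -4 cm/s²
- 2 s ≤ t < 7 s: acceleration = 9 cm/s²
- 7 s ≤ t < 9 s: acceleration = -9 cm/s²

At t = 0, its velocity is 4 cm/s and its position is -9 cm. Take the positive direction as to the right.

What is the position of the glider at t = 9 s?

On each constant-a segment, Δv = aΔt and Δx = v₀Δt + ½aΔt²; chain segment to segment.
0–2 s: v starts 4 cm/s; Δx = 4·2 + ½·-4·2² = 0 cm; v ends -4 cm/s.
2–7 s: v starts -4 cm/s; Δx = -4·5 + ½·9·5² = 92.5 cm; v ends 41 cm/s.
7–9 s: v starts 41 cm/s; Δx = 41·2 + ½·-9·2² = 64 cm; v ends 23 cm/s.
x(9) = -9 + Σ Δx = 147.5 cm.

147.5 cm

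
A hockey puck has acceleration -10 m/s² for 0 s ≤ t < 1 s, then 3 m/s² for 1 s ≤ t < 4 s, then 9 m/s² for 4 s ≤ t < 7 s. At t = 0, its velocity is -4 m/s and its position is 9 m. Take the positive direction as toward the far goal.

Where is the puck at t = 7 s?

On each constant-a segment, Δv = aΔt and Δx = v₀Δt + ½aΔt²; chain segment to segment.
0–1 s: v starts -4 m/s; Δx = -4·1 + ½·-10·1² = -9 m; v ends -14 m/s.
1–4 s: v starts -14 m/s; Δx = -14·3 + ½·3·3² = -28.5 m; v ends -5 m/s.
4–7 s: v starts -5 m/s; Δx = -5·3 + ½·9·3² = 25.5 m; v ends 22 m/s.
x(7) = 9 + Σ Δx = -3 m.

-3 m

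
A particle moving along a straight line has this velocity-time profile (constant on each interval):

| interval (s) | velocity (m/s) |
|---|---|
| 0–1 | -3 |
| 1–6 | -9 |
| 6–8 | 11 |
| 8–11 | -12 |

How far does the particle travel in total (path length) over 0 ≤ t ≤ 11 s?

Distance (not displacement) is the total path length: add the absolute areas under v-t.
0–1 s: |-3| × 1 = 3 m
1–6 s: |-9| × 5 = 45 m
6–8 s: |11| × 2 = 22 m
8–11 s: |-12| × 3 = 36 m
Total distance = 106 m

106 m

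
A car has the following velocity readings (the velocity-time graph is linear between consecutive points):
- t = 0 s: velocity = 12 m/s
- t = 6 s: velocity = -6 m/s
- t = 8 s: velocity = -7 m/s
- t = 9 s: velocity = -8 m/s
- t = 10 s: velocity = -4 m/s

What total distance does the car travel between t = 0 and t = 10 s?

Distance (not displacement) is the total path length: add the absolute areas under v-t.
0–6 s: v = 0 at t = 4 s; triangle areas 24 + 6 = 30 m
6–8 s: |½(-6 + -7)(2)| = 13 m
8–9 s: |½(-7 + -8)(1)| = 7.5 m
9–10 s: |½(-8 + -4)(1)| = 6 m
Total distance = 56.5 m

56.5 m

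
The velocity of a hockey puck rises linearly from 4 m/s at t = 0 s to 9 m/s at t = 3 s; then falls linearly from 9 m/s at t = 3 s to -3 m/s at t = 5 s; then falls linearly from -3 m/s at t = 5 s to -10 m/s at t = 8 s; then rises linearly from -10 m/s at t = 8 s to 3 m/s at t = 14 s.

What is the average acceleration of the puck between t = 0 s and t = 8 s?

-1.75 m/s²

Average acceleration = Δv/Δt = (-10 − 4)/(8 − 0) = -1.75 m/s².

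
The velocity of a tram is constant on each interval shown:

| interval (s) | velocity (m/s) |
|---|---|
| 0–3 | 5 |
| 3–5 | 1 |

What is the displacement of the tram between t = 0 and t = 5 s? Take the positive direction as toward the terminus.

Net displacement equals the area under the velocity-time graph (areas below the axis count negative).
0–3 s: 5 × 3 = 15 m
3–5 s: 1 × 2 = 2 m
Net displacement = 17 m

17 m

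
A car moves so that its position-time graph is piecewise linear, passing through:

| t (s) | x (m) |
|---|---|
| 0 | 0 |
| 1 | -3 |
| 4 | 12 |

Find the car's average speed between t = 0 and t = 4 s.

4.5 m/s

Average speed = (total path length)/(elapsed time); on a piecewise-linear x-t graph the path length is Σ|Δx|.
0–1 s: |Δx| = |-3 − 0| = 3 m
1–4 s: |Δx| = |12 − -3| = 15 m
Total path = 18 m; average speed = 18/4 = 4.5 m/s.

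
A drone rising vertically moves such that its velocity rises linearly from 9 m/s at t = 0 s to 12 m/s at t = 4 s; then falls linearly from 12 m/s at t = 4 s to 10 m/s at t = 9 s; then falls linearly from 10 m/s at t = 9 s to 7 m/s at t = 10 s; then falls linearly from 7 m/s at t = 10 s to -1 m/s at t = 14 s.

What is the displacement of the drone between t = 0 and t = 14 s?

Displacement is the signed area under the v-t curve.
0–4 s: ½(9 + 12)(4) = 42 m
4–9 s: ½(12 + 10)(5) = 55 m
9–10 s: ½(10 + 7)(1) = 8.5 m
10–14 s: ½(7 + -1)(4) = 12 m
Net displacement = 117.5 m

117.5 m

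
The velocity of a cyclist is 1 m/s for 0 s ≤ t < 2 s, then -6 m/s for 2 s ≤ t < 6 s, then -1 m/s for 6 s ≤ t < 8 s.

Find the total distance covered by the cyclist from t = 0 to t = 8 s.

28 m

Distance (not displacement) is the total path length: add the absolute areas under v-t.
0–2 s: |1| × 2 = 2 m
2–6 s: |-6| × 4 = 24 m
6–8 s: |-1| × 2 = 2 m
Total distance = 28 m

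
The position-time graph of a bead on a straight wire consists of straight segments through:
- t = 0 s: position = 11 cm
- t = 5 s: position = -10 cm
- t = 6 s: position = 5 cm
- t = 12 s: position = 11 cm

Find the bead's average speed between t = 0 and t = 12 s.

Average speed = (total path length)/(elapsed time); on a piecewise-linear x-t graph the path length is Σ|Δx|.
0–5 s: |Δx| = |-10 − 11| = 21 cm
5–6 s: |Δx| = |5 − -10| = 15 cm
6–12 s: |Δx| = |11 − 5| = 6 cm
Total path = 42 cm; average speed = 42/12 = 3.5 cm/s.

3.5 cm/s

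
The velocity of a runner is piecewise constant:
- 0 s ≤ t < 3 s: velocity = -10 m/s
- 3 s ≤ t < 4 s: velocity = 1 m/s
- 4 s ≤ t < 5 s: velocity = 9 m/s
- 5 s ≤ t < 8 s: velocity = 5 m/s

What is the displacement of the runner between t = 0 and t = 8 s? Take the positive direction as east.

-5 m

Net displacement equals the area under the velocity-time graph (areas below the axis count negative).
0–3 s: -10 × 3 = -30 m
3–4 s: 1 × 1 = 1 m
4–5 s: 9 × 1 = 9 m
5–8 s: 5 × 3 = 15 m
Net displacement = -5 m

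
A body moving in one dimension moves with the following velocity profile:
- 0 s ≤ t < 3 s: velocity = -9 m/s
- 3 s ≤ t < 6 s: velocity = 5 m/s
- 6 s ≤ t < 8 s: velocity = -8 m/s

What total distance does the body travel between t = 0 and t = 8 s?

Distance (not displacement) is the total path length: add the absolute areas under v-t.
0–3 s: |-9| × 3 = 27 m
3–6 s: |5| × 3 = 15 m
6–8 s: |-8| × 2 = 16 m
Total distance = 58 m

58 m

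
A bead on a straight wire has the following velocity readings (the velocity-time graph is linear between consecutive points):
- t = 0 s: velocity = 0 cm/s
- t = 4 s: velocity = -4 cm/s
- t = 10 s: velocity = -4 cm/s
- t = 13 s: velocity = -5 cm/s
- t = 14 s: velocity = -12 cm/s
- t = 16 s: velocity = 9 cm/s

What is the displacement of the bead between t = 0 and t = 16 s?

-57 cm

Net displacement equals the area under the velocity-time graph (areas below the axis count negative).
0–4 s: ½(0 + -4)(4) = -8 cm
4–10 s: -4 × 6 = -24 cm
10–13 s: ½(-4 + -5)(3) = -13.5 cm
13–14 s: ½(-5 + -12)(1) = -8.5 cm
14–16 s: ½(-12 + 9)(2) = -3 cm
Net displacement = -57 cm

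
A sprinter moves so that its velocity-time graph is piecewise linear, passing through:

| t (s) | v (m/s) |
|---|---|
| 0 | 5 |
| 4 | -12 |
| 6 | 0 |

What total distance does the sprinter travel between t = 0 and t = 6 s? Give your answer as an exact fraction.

Distance (not displacement) is the total path length: add the absolute areas under v-t.
0–4 s: v = 0 at t = 20/17 s; triangle areas 50/17 + 288/17 = 338/17 m
4–6 s: |½(-12 + 0)(2)| = 12 m
Total distance = 542/17 m

542/17 m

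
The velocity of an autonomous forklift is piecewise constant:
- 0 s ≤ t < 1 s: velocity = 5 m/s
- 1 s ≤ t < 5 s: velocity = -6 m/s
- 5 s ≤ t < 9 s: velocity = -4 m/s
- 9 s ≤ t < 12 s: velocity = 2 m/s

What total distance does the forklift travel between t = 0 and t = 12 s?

51 m

Distance (not displacement) is the total path length: add the absolute areas under v-t.
0–1 s: |5| × 1 = 5 m
1–5 s: |-6| × 4 = 24 m
5–9 s: |-4| × 4 = 16 m
9–12 s: |2| × 3 = 6 m
Total distance = 51 m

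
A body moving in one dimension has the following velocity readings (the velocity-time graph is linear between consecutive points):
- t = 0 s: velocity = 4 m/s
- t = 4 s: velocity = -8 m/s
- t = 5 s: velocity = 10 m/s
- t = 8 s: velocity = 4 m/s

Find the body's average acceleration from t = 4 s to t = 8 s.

3 m/s²

Average acceleration = Δv/Δt = (4 − -8)/(8 − 4) = 3 m/s².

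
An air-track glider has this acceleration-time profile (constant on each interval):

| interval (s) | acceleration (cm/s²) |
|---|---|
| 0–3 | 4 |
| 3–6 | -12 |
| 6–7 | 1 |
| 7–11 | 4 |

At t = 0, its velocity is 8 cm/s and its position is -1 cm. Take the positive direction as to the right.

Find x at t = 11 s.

3.5 cm

On each constant-a segment, Δv = aΔt and Δx = v₀Δt + ½aΔt²; chain segment to segment.
0–3 s: v starts 8 cm/s; Δx = 8·3 + ½·4·3² = 42 cm; v ends 20 cm/s.
3–6 s: v starts 20 cm/s; Δx = 20·3 + ½·-12·3² = 6 cm; v ends -16 cm/s.
6–7 s: v starts -16 cm/s; Δx = -16·1 + ½·1·1² = -15.5 cm; v ends -15 cm/s.
7–11 s: v starts -15 cm/s; Δx = -15·4 + ½·4·4² = -28 cm; v ends 1 cm/s.
x(11) = -1 + Σ Δx = 3.5 cm.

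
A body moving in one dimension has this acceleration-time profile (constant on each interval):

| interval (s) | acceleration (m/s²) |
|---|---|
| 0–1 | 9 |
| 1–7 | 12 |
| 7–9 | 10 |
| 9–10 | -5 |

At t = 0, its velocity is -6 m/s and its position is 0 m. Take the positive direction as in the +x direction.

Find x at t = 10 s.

495 m

On each constant-a segment, Δv = aΔt and Δx = v₀Δt + ½aΔt²; chain segment to segment.
0–1 s: v starts -6 m/s; Δx = -6·1 + ½·9·1² = -1.5 m; v ends 3 m/s.
1–7 s: v starts 3 m/s; Δx = 3·6 + ½·12·6² = 234 m; v ends 75 m/s.
7–9 s: v starts 75 m/s; Δx = 75·2 + ½·10·2² = 170 m; v ends 95 m/s.
9–10 s: v starts 95 m/s; Δx = 95·1 + ½·-5·1² = 92.5 m; v ends 90 m/s.
x(10) = 0 + Σ Δx = 495 m.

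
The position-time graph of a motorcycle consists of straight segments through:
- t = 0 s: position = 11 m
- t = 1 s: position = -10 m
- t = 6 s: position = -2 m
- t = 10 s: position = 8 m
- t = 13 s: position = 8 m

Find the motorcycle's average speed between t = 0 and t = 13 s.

Average speed = (total path length)/(elapsed time); on a piecewise-linear x-t graph the path length is Σ|Δx|.
0–1 s: |Δx| = |-10 − 11| = 21 m
1–6 s: |Δx| = |-2 − -10| = 8 m
6–10 s: |Δx| = |8 − -2| = 10 m
10–13 s: |Δx| = |8 − 8| = 0 m
Total path = 39 m; average speed = 39/13 = 3 m/s.

3 m/s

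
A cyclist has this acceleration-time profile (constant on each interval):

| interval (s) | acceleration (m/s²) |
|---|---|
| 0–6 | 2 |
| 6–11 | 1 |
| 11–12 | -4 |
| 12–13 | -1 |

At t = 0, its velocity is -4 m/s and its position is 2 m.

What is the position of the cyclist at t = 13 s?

86 m

On each constant-a segment, Δv = aΔt and Δx = v₀Δt + ½aΔt²; chain segment to segment.
0–6 s: v starts -4 m/s; Δx = -4·6 + ½·2·6² = 12 m; v ends 8 m/s.
6–11 s: v starts 8 m/s; Δx = 8·5 + ½·1·5² = 52.5 m; v ends 13 m/s.
11–12 s: v starts 13 m/s; Δx = 13·1 + ½·-4·1² = 11 m; v ends 9 m/s.
12–13 s: v starts 9 m/s; Δx = 9·1 + ½·-1·1² = 8.5 m; v ends 8 m/s.
x(13) = 2 + Σ Δx = 86 m.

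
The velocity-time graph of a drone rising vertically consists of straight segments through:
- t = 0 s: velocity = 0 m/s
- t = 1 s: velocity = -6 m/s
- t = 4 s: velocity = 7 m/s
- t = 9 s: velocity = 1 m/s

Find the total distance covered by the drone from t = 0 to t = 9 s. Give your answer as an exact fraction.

Total distance travelled is ∫|v| dt — sum the magnitudes of each area piece.
0–1 s: |½(0 + -6)(1)| = 3 m
1–4 s: v = 0 at t = 31/13 s; triangle areas 54/13 + 147/26 = 255/26 m
4–9 s: |½(7 + 1)(5)| = 20 m
Total distance = 853/26 m

853/26 m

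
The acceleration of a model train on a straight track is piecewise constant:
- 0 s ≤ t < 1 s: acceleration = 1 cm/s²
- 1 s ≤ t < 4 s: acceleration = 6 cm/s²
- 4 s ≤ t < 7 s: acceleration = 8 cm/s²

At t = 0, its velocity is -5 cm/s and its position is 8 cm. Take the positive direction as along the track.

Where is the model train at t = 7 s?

On each constant-a segment, Δv = aΔt and Δx = v₀Δt + ½aΔt²; chain segment to segment.
0–1 s: v starts -5 cm/s; Δx = -5·1 + ½·1·1² = -4.5 cm; v ends -4 cm/s.
1–4 s: v starts -4 cm/s; Δx = -4·3 + ½·6·3² = 15 cm; v ends 14 cm/s.
4–7 s: v starts 14 cm/s; Δx = 14·3 + ½·8·3² = 78 cm; v ends 38 cm/s.
x(7) = 8 + Σ Δx = 96.5 cm.

96.5 cm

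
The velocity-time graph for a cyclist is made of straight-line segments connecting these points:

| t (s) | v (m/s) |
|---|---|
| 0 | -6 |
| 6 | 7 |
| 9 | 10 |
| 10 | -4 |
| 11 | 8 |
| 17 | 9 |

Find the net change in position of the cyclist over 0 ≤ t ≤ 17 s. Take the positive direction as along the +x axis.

Net displacement equals the area under the velocity-time graph (areas below the axis count negative).
0–6 s: ½(-6 + 7)(6) = 3 m
6–9 s: ½(7 + 10)(3) = 25.5 m
9–10 s: ½(10 + -4)(1) = 3 m
10–11 s: ½(-4 + 8)(1) = 2 m
11–17 s: ½(8 + 9)(6) = 51 m
Net displacement = 84.5 m

84.5 m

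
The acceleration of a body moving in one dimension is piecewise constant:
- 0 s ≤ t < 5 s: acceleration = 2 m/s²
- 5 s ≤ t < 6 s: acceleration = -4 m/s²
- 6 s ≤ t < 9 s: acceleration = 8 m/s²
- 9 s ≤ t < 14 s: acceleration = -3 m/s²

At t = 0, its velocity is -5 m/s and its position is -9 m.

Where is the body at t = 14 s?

120.5 m

On each constant-a segment, Δv = aΔt and Δx = v₀Δt + ½aΔt²; chain segment to segment.
0–5 s: v starts -5 m/s; Δx = -5·5 + ½·2·5² = 0 m; v ends 5 m/s.
5–6 s: v starts 5 m/s; Δx = 5·1 + ½·-4·1² = 3 m; v ends 1 m/s.
6–9 s: v starts 1 m/s; Δx = 1·3 + ½·8·3² = 39 m; v ends 25 m/s.
9–14 s: v starts 25 m/s; Δx = 25·5 + ½·-3·5² = 87.5 m; v ends 10 m/s.
x(14) = -9 + Σ Δx = 120.5 m.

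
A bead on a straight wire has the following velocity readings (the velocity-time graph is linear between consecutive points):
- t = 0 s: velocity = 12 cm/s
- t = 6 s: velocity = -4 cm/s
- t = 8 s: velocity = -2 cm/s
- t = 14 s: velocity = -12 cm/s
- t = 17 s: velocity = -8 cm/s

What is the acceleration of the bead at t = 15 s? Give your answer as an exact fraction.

Acceleration is the slope of the v-t graph on 14–17 s: (-8 − -12)/(17 − 14) = 4/3 cm/s².

4/3 cm/s²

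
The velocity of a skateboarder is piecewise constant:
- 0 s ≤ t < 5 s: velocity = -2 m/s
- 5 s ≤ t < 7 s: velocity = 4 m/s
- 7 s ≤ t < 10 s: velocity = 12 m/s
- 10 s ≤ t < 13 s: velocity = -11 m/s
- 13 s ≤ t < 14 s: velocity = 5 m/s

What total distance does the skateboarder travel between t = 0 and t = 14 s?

92 m

Distance (not displacement) is the total path length: add the absolute areas under v-t.
0–5 s: |-2| × 5 = 10 m
5–7 s: |4| × 2 = 8 m
7–10 s: |12| × 3 = 36 m
10–13 s: |-11| × 3 = 33 m
13–14 s: |5| × 1 = 5 m
Total distance = 92 m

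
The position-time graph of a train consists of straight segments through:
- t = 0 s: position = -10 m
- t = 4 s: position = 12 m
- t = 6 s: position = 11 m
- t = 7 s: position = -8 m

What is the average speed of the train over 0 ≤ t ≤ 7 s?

Average speed = (total path length)/(elapsed time); on a piecewise-linear x-t graph the path length is Σ|Δx|.
0–4 s: |Δx| = |12 − -10| = 22 m
4–6 s: |Δx| = |11 − 12| = 1 m
6–7 s: |Δx| = |-8 − 11| = 19 m
Total path = 42 m; average speed = 42/7 = 6 m/s.

6 m/s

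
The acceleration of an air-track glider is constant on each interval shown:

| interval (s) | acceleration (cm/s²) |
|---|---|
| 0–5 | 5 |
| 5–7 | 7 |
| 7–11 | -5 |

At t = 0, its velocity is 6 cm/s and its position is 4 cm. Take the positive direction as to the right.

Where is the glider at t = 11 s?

On each constant-a segment, Δv = aΔt and Δx = v₀Δt + ½aΔt²; chain segment to segment.
0–5 s: v starts 6 cm/s; Δx = 6·5 + ½·5·5² = 92.5 cm; v ends 31 cm/s.
5–7 s: v starts 31 cm/s; Δx = 31·2 + ½·7·2² = 76 cm; v ends 45 cm/s.
7–11 s: v starts 45 cm/s; Δx = 45·4 + ½·-5·4² = 140 cm; v ends 25 cm/s.
x(11) = 4 + Σ Δx = 312.5 cm.

312.5 cm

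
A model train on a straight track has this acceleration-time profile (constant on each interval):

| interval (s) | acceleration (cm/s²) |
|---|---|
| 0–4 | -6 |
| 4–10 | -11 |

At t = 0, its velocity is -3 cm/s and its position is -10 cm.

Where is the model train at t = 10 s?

On each constant-a segment, Δv = aΔt and Δx = v₀Δt + ½aΔt²; chain segment to segment.
0–4 s: v starts -3 cm/s; Δx = -3·4 + ½·-6·4² = -60 cm; v ends -27 cm/s.
4–10 s: v starts -27 cm/s; Δx = -27·6 + ½·-11·6² = -360 cm; v ends -93 cm/s.
x(10) = -10 + Σ Δx = -430 cm.

-430 cm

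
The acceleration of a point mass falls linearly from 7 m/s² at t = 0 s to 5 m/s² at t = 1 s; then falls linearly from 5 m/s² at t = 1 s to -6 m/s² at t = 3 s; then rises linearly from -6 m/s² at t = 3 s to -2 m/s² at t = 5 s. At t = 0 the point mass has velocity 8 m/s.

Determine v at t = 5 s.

5 m/s

Δv equals the area under the a-t graph; then v = v₀ + Δv.
0–1 s: ½(7 + 5)(1) = 6 m/s
1–3 s: ½(5 + -6)(2) = -1 m/s
3–5 s: ½(-6 + -2)(2) = -8 m/s
Δv = -3 m/s, so v(5) = 8 + (-3) = 5 m/s.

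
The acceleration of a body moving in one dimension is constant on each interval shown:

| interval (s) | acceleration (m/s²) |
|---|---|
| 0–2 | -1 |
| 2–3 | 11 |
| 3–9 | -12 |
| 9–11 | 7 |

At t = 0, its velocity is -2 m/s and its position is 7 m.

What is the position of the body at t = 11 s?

-287.5 m

On each constant-a segment, Δv = aΔt and Δx = v₀Δt + ½aΔt²; chain segment to segment.
0–2 s: v starts -2 m/s; Δx = -2·2 + ½·-1·2² = -6 m; v ends -4 m/s.
2–3 s: v starts -4 m/s; Δx = -4·1 + ½·11·1² = 1.5 m; v ends 7 m/s.
3–9 s: v starts 7 m/s; Δx = 7·6 + ½·-12·6² = -174 m; v ends -65 m/s.
9–11 s: v starts -65 m/s; Δx = -65·2 + ½·7·2² = -116 m; v ends -51 m/s.
x(11) = 7 + Σ Δx = -287.5 m.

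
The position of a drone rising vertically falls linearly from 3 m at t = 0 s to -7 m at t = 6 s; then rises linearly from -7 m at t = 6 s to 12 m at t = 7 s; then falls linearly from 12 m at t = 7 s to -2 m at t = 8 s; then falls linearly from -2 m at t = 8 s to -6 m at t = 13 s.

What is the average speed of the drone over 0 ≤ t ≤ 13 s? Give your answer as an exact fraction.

47/13 m/s

Average speed = (total path length)/(elapsed time); on a piecewise-linear x-t graph the path length is Σ|Δx|.
0–6 s: |Δx| = |-7 − 3| = 10 m
6–7 s: |Δx| = |12 − -7| = 19 m
7–8 s: |Δx| = |-2 − 12| = 14 m
8–13 s: |Δx| = |-6 − -2| = 4 m
Total path = 47 m; average speed = 47/13 = 47/13 m/s.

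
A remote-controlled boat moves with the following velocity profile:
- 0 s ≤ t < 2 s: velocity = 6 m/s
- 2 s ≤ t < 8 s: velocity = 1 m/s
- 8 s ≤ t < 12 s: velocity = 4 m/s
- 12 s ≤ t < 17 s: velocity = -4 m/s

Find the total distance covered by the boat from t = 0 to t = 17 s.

Distance (not displacement) is the total path length: add the absolute areas under v-t.
0–2 s: |6| × 2 = 12 m
2–8 s: |1| × 6 = 6 m
8–12 s: |4| × 4 = 16 m
12–17 s: |-4| × 5 = 20 m
Total distance = 54 m

54 m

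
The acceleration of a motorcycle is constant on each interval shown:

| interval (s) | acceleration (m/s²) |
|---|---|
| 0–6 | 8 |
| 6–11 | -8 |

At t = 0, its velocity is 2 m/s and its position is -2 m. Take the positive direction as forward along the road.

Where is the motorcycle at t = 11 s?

304 m

On each constant-a segment, Δv = aΔt and Δx = v₀Δt + ½aΔt²; chain segment to segment.
0–6 s: v starts 2 m/s; Δx = 2·6 + ½·8·6² = 156 m; v ends 50 m/s.
6–11 s: v starts 50 m/s; Δx = 50·5 + ½·-8·5² = 150 m; v ends 10 m/s.
x(11) = -2 + Σ Δx = 304 m.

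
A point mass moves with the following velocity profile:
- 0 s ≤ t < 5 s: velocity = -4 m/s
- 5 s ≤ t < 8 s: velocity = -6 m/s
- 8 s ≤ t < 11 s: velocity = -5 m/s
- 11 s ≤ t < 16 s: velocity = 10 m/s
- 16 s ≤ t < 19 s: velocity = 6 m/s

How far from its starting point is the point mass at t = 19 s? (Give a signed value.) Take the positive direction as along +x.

Net displacement equals the area under the velocity-time graph (areas below the axis count negative).
0–5 s: -4 × 5 = -20 m
5–8 s: -6 × 3 = -18 m
8–11 s: -5 × 3 = -15 m
11–16 s: 10 × 5 = 50 m
16–19 s: 6 × 3 = 18 m
Net displacement = 15 m

15 m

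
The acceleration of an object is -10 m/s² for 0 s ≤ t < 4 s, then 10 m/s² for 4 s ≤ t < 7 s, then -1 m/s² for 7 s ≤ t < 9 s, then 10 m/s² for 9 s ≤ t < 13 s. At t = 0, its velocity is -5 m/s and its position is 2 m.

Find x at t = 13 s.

On each constant-a segment, Δv = aΔt and Δx = v₀Δt + ½aΔt²; chain segment to segment.
0–4 s: v starts -5 m/s; Δx = -5·4 + ½·-10·4² = -100 m; v ends -45 m/s.
4–7 s: v starts -45 m/s; Δx = -45·3 + ½·10·3² = -90 m; v ends -15 m/s.
7–9 s: v starts -15 m/s; Δx = -15·2 + ½·-1·2² = -32 m; v ends -17 m/s.
9–13 s: v starts -17 m/s; Δx = -17·4 + ½·10·4² = 12 m; v ends 23 m/s.
x(13) = 2 + Σ Δx = -208 m.

-208 m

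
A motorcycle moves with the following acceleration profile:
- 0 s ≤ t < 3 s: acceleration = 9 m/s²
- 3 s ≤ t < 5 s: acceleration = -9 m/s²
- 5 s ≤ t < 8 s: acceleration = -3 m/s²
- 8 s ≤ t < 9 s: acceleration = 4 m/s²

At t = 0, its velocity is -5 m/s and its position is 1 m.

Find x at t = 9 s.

48 m

On each constant-a segment, Δv = aΔt and Δx = v₀Δt + ½aΔt²; chain segment to segment.
0–3 s: v starts -5 m/s; Δx = -5·3 + ½·9·3² = 25.5 m; v ends 22 m/s.
3–5 s: v starts 22 m/s; Δx = 22·2 + ½·-9·2² = 26 m; v ends 4 m/s.
5–8 s: v starts 4 m/s; Δx = 4·3 + ½·-3·3² = -1.5 m; v ends -5 m/s.
8–9 s: v starts -5 m/s; Δx = -5·1 + ½·4·1² = -3 m; v ends -1 m/s.
x(9) = 1 + Σ Δx = 48 m.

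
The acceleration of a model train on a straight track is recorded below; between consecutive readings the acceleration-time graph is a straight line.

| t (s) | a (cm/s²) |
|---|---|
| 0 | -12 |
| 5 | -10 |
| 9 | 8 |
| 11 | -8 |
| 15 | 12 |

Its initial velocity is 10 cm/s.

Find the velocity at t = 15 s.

-41 cm/s

Δv equals the area under the a-t graph; then v = v₀ + Δv.
0–5 s: ½(-12 + -10)(5) = -55 cm/s
5–9 s: ½(-10 + 8)(4) = -4 cm/s
9–11 s: ½(8 + -8)(2) = 0 cm/s
11–15 s: ½(-8 + 12)(4) = 8 cm/s
Δv = -51 cm/s, so v(15) = 10 + (-51) = -41 cm/s.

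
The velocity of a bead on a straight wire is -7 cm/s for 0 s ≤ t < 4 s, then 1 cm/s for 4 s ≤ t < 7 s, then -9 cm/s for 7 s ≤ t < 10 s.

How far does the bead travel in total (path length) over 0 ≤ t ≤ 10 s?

Distance (not displacement) is the total path length: add the absolute areas under v-t.
0–4 s: |-7| × 4 = 28 cm
4–7 s: |1| × 3 = 3 cm
7–10 s: |-9| × 3 = 27 cm
Total distance = 58 cm

58 cm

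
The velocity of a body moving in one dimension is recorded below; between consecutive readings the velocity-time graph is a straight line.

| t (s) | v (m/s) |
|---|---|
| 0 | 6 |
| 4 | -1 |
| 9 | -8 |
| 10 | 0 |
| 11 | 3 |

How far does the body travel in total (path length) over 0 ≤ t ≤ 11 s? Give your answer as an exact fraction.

Distance (not displacement) is the total path length: add the absolute areas under v-t.
0–4 s: v = 0 at t = 24/7 s; triangle areas 72/7 + 2/7 = 74/7 m
4–9 s: |½(-1 + -8)(5)| = 22.5 m
9–10 s: |½(-8 + 0)(1)| = 4 m
10–11 s: |½(0 + 3)(1)| = 1.5 m
Total distance = 270/7 m

270/7 m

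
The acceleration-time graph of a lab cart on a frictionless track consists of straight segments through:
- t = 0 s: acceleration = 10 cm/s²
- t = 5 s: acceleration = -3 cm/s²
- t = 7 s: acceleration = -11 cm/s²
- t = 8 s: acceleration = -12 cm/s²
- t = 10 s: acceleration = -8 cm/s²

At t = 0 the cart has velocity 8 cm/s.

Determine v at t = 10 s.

Δv equals the area under the a-t graph; then v = v₀ + Δv.
0–5 s: ½(10 + -3)(5) = 17.5 cm/s
5–7 s: ½(-3 + -11)(2) = -14 cm/s
7–8 s: ½(-11 + -12)(1) = -11.5 cm/s
8–10 s: ½(-12 + -8)(2) = -20 cm/s
Δv = -28 cm/s, so v(10) = 8 + (-28) = -20 cm/s.

-20 cm/s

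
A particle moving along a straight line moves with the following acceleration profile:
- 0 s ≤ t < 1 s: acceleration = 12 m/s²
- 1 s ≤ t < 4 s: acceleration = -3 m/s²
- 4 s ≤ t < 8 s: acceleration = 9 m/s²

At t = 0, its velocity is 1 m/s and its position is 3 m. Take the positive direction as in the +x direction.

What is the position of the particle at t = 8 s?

123.5 m

On each constant-a segment, Δv = aΔt and Δx = v₀Δt + ½aΔt²; chain segment to segment.
0–1 s: v starts 1 m/s; Δx = 1·1 + ½·12·1² = 7 m; v ends 13 m/s.
1–4 s: v starts 13 m/s; Δx = 13·3 + ½·-3·3² = 25.5 m; v ends 4 m/s.
4–8 s: v starts 4 m/s; Δx = 4·4 + ½·9·4² = 88 m; v ends 40 m/s.
x(8) = 3 + Σ Δx = 123.5 m.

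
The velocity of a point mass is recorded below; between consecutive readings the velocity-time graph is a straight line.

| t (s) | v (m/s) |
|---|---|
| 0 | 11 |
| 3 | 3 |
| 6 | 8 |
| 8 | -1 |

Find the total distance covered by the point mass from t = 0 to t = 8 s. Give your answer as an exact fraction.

805/18 m

Total distance travelled is ∫|v| dt — sum the magnitudes of each area piece.
0–3 s: |½(11 + 3)(3)| = 21 m
3–6 s: |½(3 + 8)(3)| = 16.5 m
6–8 s: v = 0 at t = 70/9 s; triangle areas 64/9 + 1/9 = 65/9 m
Total distance = 805/18 m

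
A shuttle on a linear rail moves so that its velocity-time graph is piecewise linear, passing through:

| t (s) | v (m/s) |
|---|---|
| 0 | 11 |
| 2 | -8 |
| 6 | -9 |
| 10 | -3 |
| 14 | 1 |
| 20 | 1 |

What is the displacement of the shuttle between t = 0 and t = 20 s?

-53 m

Net displacement equals the area under the velocity-time graph (areas below the axis count negative).
0–2 s: ½(11 + -8)(2) = 3 m
2–6 s: ½(-8 + -9)(4) = -34 m
6–10 s: ½(-9 + -3)(4) = -24 m
10–14 s: ½(-3 + 1)(4) = -4 m
14–20 s: 1 × 6 = 6 m
Net displacement = -53 m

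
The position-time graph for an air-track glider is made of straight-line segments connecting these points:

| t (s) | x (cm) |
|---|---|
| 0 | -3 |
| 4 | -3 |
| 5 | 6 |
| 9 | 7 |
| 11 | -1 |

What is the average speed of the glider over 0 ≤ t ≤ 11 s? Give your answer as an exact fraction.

18/11 cm/s

Average speed = (total path length)/(elapsed time); on a piecewise-linear x-t graph the path length is Σ|Δx|.
0–4 s: |Δx| = |-3 − -3| = 0 cm
4–5 s: |Δx| = |6 − -3| = 9 cm
5–9 s: |Δx| = |7 − 6| = 1 cm
9–11 s: |Δx| = |-1 − 7| = 8 cm
Total path = 18 cm; average speed = 18/11 = 18/11 cm/s.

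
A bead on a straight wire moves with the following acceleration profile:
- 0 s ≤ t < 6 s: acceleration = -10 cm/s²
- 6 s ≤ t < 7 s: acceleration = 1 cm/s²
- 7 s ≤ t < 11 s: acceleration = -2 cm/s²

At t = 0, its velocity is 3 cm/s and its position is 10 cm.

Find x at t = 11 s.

On each constant-a segment, Δv = aΔt and Δx = v₀Δt + ½aΔt²; chain segment to segment.
0–6 s: v starts 3 cm/s; Δx = 3·6 + ½·-10·6² = -162 cm; v ends -57 cm/s.
6–7 s: v starts -57 cm/s; Δx = -57·1 + ½·1·1² = -56.5 cm; v ends -56 cm/s.
7–11 s: v starts -56 cm/s; Δx = -56·4 + ½·-2·4² = -240 cm; v ends -64 cm/s.
x(11) = 10 + Σ Δx = -448.5 cm.

-448.5 cm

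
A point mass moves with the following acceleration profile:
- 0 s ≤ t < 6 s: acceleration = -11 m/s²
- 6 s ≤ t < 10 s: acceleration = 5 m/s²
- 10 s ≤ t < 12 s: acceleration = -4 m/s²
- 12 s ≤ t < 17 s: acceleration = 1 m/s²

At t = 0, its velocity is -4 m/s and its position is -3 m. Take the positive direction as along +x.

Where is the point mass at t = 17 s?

On each constant-a segment, Δv = aΔt and Δx = v₀Δt + ½aΔt²; chain segment to segment.
0–6 s: v starts -4 m/s; Δx = -4·6 + ½·-11·6² = -222 m; v ends -70 m/s.
6–10 s: v starts -70 m/s; Δx = -70·4 + ½·5·4² = -240 m; v ends -50 m/s.
10–12 s: v starts -50 m/s; Δx = -50·2 + ½·-4·2² = -108 m; v ends -58 m/s.
12–17 s: v starts -58 m/s; Δx = -58·5 + ½·1·5² = -277.5 m; v ends -53 m/s.
x(17) = -3 + Σ Δx = -850.5 m.

-850.5 m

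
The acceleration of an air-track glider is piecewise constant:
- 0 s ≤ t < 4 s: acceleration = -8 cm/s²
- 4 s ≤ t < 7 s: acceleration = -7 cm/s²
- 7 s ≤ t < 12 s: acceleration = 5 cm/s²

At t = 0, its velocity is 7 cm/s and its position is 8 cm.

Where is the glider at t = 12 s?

On each constant-a segment, Δv = aΔt and Δx = v₀Δt + ½aΔt²; chain segment to segment.
0–4 s: v starts 7 cm/s; Δx = 7·4 + ½·-8·4² = -36 cm; v ends -25 cm/s.
4–7 s: v starts -25 cm/s; Δx = -25·3 + ½·-7·3² = -106.5 cm; v ends -46 cm/s.
7–12 s: v starts -46 cm/s; Δx = -46·5 + ½·5·5² = -167.5 cm; v ends -21 cm/s.
x(12) = 8 + Σ Δx = -302 cm.

-302 cm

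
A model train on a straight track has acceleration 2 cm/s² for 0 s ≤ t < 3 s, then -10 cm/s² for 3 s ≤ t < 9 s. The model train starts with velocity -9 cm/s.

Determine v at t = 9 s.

-63 cm/s

Δv equals the area under the a-t graph; then v = v₀ + Δv.
0–3 s: 2 × 3 = 6 cm/s
3–9 s: -10 × 6 = -60 cm/s
Δv = -54 cm/s, so v(9) = -9 + (-54) = -63 cm/s.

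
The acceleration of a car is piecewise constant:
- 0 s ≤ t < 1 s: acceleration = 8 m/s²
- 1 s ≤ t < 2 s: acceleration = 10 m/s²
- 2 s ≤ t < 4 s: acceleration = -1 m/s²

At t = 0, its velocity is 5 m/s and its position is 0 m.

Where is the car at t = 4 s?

71 m

On each constant-a segment, Δv = aΔt and Δx = v₀Δt + ½aΔt²; chain segment to segment.
0–1 s: v starts 5 m/s; Δx = 5·1 + ½·8·1² = 9 m; v ends 13 m/s.
1–2 s: v starts 13 m/s; Δx = 13·1 + ½·10·1² = 18 m; v ends 23 m/s.
2–4 s: v starts 23 m/s; Δx = 23·2 + ½·-1·2² = 44 m; v ends 21 m/s.
x(4) = 0 + Σ Δx = 71 m.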